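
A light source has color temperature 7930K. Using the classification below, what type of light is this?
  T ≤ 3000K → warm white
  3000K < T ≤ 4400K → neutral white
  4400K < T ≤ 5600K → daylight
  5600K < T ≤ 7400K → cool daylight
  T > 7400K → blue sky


Temperature: 7930K
7930K > 7400K → blue sky
Classification: blue sky


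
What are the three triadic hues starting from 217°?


Triadic: equally spaced at 120° intervals
H1 = 217°
H2 = (217 + 120) mod 360 = 337°
H3 = (217 + 240) mod 360 = 97°
Triadic = 217°, 337°, 97°


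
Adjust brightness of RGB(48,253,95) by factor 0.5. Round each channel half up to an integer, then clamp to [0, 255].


Multiply each channel by 0.5, round half up, clamp to [0, 255]
R: 48×0.5 = 24
G: 253×0.5 = 126.5 → round → 127
B: 95×0.5 = 47.5 → round → 48
= RGB(24, 127, 48)


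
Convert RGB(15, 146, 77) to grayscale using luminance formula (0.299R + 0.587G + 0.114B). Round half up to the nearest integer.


Gray = 0.299×R + 0.587×G + 0.114×B
Gray = 0.299×15 + 0.587×146 + 0.114×77
Gray = 4.485 + 85.702 + 8.778
Gray = 98.965 → round half up → 99
Gray = 99


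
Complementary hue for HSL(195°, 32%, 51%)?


Complement = opposite side of color wheel = hue + 180°
H' = (195 + 180) mod 360 = 15°
S and L unchanged.
= HSL(15°, 32%, 51%)


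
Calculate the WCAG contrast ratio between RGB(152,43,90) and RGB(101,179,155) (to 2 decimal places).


Linearize each sRGB channel c=v/255: c/12.92 if c ≤ 0.04045 else ((c+0.055)/1.055)^2.4
L = 0.2126×R_lin + 0.7152×G_lin + 0.0722×B_lin
Color 1 (152,43,90):
  R=152: 152/255≈0.5961 > 0.04045 → ((0.5961+0.055)/1.055)^2.4 ≈ 0.31399
  G=43: 43/255≈0.1686 > 0.04045 → ((0.1686+0.055)/1.055)^2.4 ≈ 0.02416
  B=90: 90/255≈0.3529 > 0.04045 → ((0.3529+0.055)/1.055)^2.4 ≈ 0.10224
  L1 = 0.2126×0.31399 + 0.7152×0.02416 + 0.0722×0.10224 ≈ 0.09141
Color 2 (101,179,155):
  R=101: 101/255≈0.3961 > 0.04045 → ((0.3961+0.055)/1.055)^2.4 ≈ 0.13014
  G=179: 179/255≈0.7020 > 0.04045 → ((0.7020+0.055)/1.055)^2.4 ≈ 0.45079
  B=155: 155/255≈0.6078 > 0.04045 → ((0.6078+0.055)/1.055)^2.4 ≈ 0.32778
  L2 = 0.2126×0.13014 + 0.7152×0.45079 + 0.0722×0.32778 ≈ 0.37373
Lighter = 0.37373, Darker = 0.09141
Ratio = (L_lighter + 0.05) / (L_darker + 0.05)
Ratio = (0.37373 + 0.05) / (0.09141 + 0.05) = 0.42373 / 0.14141 ≈ 2.9964
Ratio ≈ 3.00:1


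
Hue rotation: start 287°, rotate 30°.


New hue = (H + rotation) mod 360
New hue = (287 + 30) mod 360
= 317 mod 360
= 317°


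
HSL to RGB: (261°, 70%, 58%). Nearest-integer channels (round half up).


H=261°, S=0.70, L=0.58
C = (1-|2L-1|)×S = (1-|0.16|)×0.70 = 0.588
H' = H/60 = 261/60 ≈ 4.3500; X = C×(1-|H' mod 2 - 1|) = 0.2058
m = L - C/2 = 0.58 - 0.294 = 0.286
Sector ⌊H'⌋ = 4 → (R',G',B') = (0.2058, 0.0, 0.588)
RGB = ((R'+m)×255, (G'+m)×255, (B'+m)×255) = (125.409, 72.93, 222.87)
Round half up → RGB(125, 73, 223)


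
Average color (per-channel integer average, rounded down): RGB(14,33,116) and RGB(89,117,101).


Midpoint: each channel = ⌊(C₁+C₂)/2⌋
R: ⌊(14+89)/2⌋ = 51
G: ⌊(33+117)/2⌋ = 75
B: ⌊(116+101)/2⌋ = 108
= RGB(51, 75, 108)


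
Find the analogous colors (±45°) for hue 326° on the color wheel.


Base hue: 326°
Left analog: (326 - 45) mod 360 = 281°
Right analog: (326 + 45) mod 360 = 11°
Analogous hues = 281° and 11°


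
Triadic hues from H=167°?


Triadic: equally spaced at 120° intervals
H1 = 167°
H2 = (167 + 120) mod 360 = 287°
H3 = (167 + 240) mod 360 = 47°
Triadic = 167°, 287°, 47°


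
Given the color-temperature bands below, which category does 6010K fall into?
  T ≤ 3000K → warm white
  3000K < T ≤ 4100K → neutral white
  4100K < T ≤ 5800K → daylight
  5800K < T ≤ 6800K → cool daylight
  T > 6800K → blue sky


Temperature: 6010K
5800K < 6010K ≤ 6800K → cool daylight
Classification: cool daylight


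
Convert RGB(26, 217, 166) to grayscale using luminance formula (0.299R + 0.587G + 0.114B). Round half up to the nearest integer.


Gray = 0.299×R + 0.587×G + 0.114×B
Gray = 0.299×26 + 0.587×217 + 0.114×166
Gray = 7.774 + 127.379 + 18.924
Gray = 154.077 → round half up → 154
Gray = 154


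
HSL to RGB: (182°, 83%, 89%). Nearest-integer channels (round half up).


H=182°, S=0.83, L=0.89
C = (1-|2L-1|)×S = (1-|0.78|)×0.83 = 0.1826
H' = H/60 = 182/60 ≈ 3.0333; X = C×(1-|H' mod 2 - 1|) ≈ 0.1765
m = L - C/2 = 0.89 - 0.0913 = 0.7987
Sector ⌊H'⌋ = 3 → (R',G',B') = (0.0, ≈0.1765, 0.1826)
RGB = ((R'+m)×255, (G'+m)×255, (B'+m)×255) = (203.6685, 248.6794, 250.2315)
Round half up → RGB(204, 249, 250)


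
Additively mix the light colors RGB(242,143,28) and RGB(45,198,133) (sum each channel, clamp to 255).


Additive: each channel = min(255, C₁+C₂)
R: 242+45 = 287 → 255
G: 143+198 = 341 → 255
B: 28+133 = 161 → 161
= RGB(255, 255, 161)


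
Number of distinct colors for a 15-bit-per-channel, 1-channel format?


Total bits = 15 bits/channel × 1 channels = 15 bits
Distinct colors = 2^15
= 32,768 colors


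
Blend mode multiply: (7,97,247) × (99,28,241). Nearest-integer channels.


Multiply: C = A×B/255, rounded to nearest integer
R: 7×99/255 = 693/255 ≈ 2.718 → 3
G: 97×28/255 = 2716/255 ≈ 10.651 → 11
B: 247×241/255 = 59527/255 ≈ 233.439 → 233
= RGB(3, 11, 233)


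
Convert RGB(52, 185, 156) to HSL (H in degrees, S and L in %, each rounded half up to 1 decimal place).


Normalize: R'=52/255≈0.2039, G'=185/255≈0.7255, B'=156/255≈0.6118
Max=185/255, Min=52/255, Δ=Max-Min=133/255
L = (Max+Min)/2 = (185+52)/510 = 237/510 = 0.46470… → L = 46.5%
L ≤ 0.5 → S = Δ/(Max+Min) = 133/(185+52) = 133/237 = 0.56118… → S = 56.1%
(the 1/255 factors cancel in S and H, so raw channel differences can be used)
Max is G' → H = 60 × ((B-R)/Δ + 2) = 60 × ((156-52)/133 + 2)
  104/133 + 2 = 0.7819… + 2 = 2.7819…
  H = 60 × 2.7819… = 166.917…° → H = 166.9°
= HSL(166.9°, 56.1%, 46.5%)


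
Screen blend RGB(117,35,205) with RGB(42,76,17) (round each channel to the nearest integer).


Screen: C = 255 - (255-A)×(255-B)/255, rounded to nearest integer
R: 255 - (255-117)×(255-42)/255 = 255 - 29394/255 ≈ 255 - 115.271 = 139.729 → 140
G: 255 - (255-35)×(255-76)/255 = 255 - 39380/255 ≈ 255 - 154.431 = 100.569 → 101
B: 255 - (255-205)×(255-17)/255 = 255 - 11900/255 ≈ 255 - 46.667 = 208.333 → 208
= RGB(140, 101, 208)


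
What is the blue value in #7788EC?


Color: #7788EC
R = 77 = 119
G = 88 = 136
B = EC = 236
Blue = 236


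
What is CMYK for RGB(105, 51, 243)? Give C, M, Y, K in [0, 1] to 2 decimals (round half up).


R'=105/255≈0.4118, G'=51/255≈0.2000, B'=243/255≈0.9529
K = 1 - max(R',G',B') = 1 - 243/255 = 12/255 = 0.04705… → 0.05
(1-R'-K)/(1-K) simplifies to (max-R)/max with max = 243:
C = (243-105)/243 = 138/243 = 0.56790… → 0.57
M = (243-51)/243 = 192/243 = 0.79012… → 0.79
Y = (243-243)/243 = 0/243 = 0 → 0.00
= CMYK(0.57, 0.79, 0.00, 0.05)


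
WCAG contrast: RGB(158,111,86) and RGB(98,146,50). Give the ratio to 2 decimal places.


Linearize each sRGB channel c=v/255: c/12.92 if c ≤ 0.04045 else ((c+0.055)/1.055)^2.4
L = 0.2126×R_lin + 0.7152×G_lin + 0.0722×B_lin
Color 1 (158,111,86):
  R=158: 158/255≈0.6196 > 0.04045 → ((0.6196+0.055)/1.055)^2.4 ≈ 0.34191
  G=111: 111/255≈0.4353 > 0.04045 → ((0.4353+0.055)/1.055)^2.4 ≈ 0.15896
  B=86: 86/255≈0.3373 > 0.04045 → ((0.3373+0.055)/1.055)^2.4 ≈ 0.09306
  L1 = 0.2126×0.34191 + 0.7152×0.15896 + 0.0722×0.09306 ≈ 0.19310
Color 2 (98,146,50):
  R=98: 98/255≈0.3843 > 0.04045 → ((0.3843+0.055)/1.055)^2.4 ≈ 0.12214
  G=146: 146/255≈0.5725 > 0.04045 → ((0.5725+0.055)/1.055)^2.4 ≈ 0.28744
  B=50: 50/255≈0.1961 > 0.04045 → ((0.1961+0.055)/1.055)^2.4 ≈ 0.03190
  L2 = 0.2126×0.12214 + 0.7152×0.28744 + 0.0722×0.03190 ≈ 0.23385
Lighter = 0.23385, Darker = 0.19310
Ratio = (L_lighter + 0.05) / (L_darker + 0.05)
Ratio = (0.23385 + 0.05) / (0.19310 + 0.05) = 0.28385 / 0.24310 ≈ 1.1676
Ratio ≈ 1.17:1


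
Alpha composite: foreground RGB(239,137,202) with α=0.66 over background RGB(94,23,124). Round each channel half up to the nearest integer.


C = α×F + (1-α)×B, with 1-α = 0.34
R: 0.66×239 + 0.34×94 = 157.74 + 31.96 = 189.70 → 190
G: 0.66×137 + 0.34×23 = 90.42 + 7.82 = 98.24 → 98
B: 0.66×202 + 0.34×124 = 133.32 + 42.16 = 175.48 → 175
= RGB(190, 98, 175)


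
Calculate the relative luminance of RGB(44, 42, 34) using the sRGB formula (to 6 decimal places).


Linearize each channel (sRGB transfer function): c = v/255; c_lin = c/12.92 if c ≤ 0.04045, else ((c+0.055)/1.055)^2.4
  R: 44/255 ≈ 0.172549 > 0.04045 → ((0.172549+0.055)/1.055)^2.4 ≈ 0.025187
  G: 42/255 ≈ 0.164706 > 0.04045 → ((0.164706+0.055)/1.055)^2.4 ≈ 0.023153
  B: 34/255 ≈ 0.133333 > 0.04045 → ((0.133333+0.055)/1.055)^2.4 ≈ 0.015996
R_lin = 0.025187, G_lin = 0.023153, B_lin = 0.015996
L = 0.2126×R + 0.7152×G + 0.0722×B
L = 0.2126×0.025187 + 0.7152×0.023153 + 0.0722×0.015996
L ≈ 0.023069


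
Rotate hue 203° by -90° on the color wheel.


New hue = (H + rotation) mod 360
New hue = (203 -90) mod 360
= 113 mod 360
= 113°


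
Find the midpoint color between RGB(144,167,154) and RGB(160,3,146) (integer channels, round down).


Midpoint: each channel = ⌊(C₁+C₂)/2⌋
R: ⌊(144+160)/2⌋ = 152
G: ⌊(167+3)/2⌋ = 85
B: ⌊(154+146)/2⌋ = 150
= RGB(152, 85, 150)


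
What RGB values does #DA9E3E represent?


DA → 218 (R)
9E → 158 (G)
3E → 62 (B)
= RGB(218, 158, 62)


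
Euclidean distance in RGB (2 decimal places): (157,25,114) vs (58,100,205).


d = √[(R₁-R₂)² + (G₁-G₂)² + (B₁-B₂)²]
d = √[(157-58)² + (25-100)² + (114-205)²]
d = √[9801 + 5625 + 8281]
d = √23707
d ≈ 153.97


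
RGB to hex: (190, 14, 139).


R = 190 → BE (hex)
G = 14 → 0E (hex)
B = 139 → 8B (hex)
Hex = #BE0E8B


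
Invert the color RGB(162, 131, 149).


Invert: (255-R, 255-G, 255-B)
R: 255-162 = 93
G: 255-131 = 124
B: 255-149 = 106
= RGB(93, 124, 106)


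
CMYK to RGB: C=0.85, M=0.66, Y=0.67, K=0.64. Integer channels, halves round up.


R = 255 × (1-C) × (1-K) = 255 × 0.15 × 0.36 = 13.77 → 14
G = 255 × (1-M) × (1-K) = 255 × 0.34 × 0.36 = 31.212 → 31
B = 255 × (1-Y) × (1-K) = 255 × 0.33 × 0.36 = 30.294 → 30
= RGB(14, 31, 30)


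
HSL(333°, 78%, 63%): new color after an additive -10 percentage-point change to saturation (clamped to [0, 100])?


Original S = 78%
Adjustment = -10 percentage points
New S = 78 + (-10) = 68
Clamp to [0, 100] → 68
= HSL(333°, 68%, 63%)


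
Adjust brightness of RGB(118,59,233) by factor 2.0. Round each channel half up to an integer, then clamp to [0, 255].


Multiply each channel by 2.0, round half up, clamp to [0, 255]
R: 118×2.0 = 236
G: 59×2.0 = 118
B: 233×2.0 = 466 → clamp → 255
= RGB(236, 118, 255)


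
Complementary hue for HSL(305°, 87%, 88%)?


Complement = opposite side of color wheel = hue + 180°
H' = (305 + 180) mod 360 = 125°
S and L unchanged.
= HSL(125°, 87%, 88%)


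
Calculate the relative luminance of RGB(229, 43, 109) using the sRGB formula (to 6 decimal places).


Linearize each channel (sRGB transfer function): c = v/255; c_lin = c/12.92 if c ≤ 0.04045, else ((c+0.055)/1.055)^2.4
  R: 229/255 ≈ 0.898039 > 0.04045 → ((0.898039+0.055)/1.055)^2.4 ≈ 0.783538
  G: 43/255 ≈ 0.168627 > 0.04045 → ((0.168627+0.055)/1.055)^2.4 ≈ 0.024158
  B: 109/255 ≈ 0.427451 > 0.04045 → ((0.427451+0.055)/1.055)^2.4 ≈ 0.152926
R_lin = 0.783538, G_lin = 0.024158, B_lin = 0.152926
L = 0.2126×R + 0.7152×G + 0.0722×B
L = 0.2126×0.783538 + 0.7152×0.024158 + 0.0722×0.152926
L ≈ 0.194899


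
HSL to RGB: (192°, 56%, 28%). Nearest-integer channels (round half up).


H=192°, S=0.56, L=0.28
C = (1-|2L-1|)×S = (1-|-0.44|)×0.56 = 0.3136
H' = H/60 = 192/60 ≈ 3.2000; X = C×(1-|H' mod 2 - 1|) = 0.25088
m = L - C/2 = 0.28 - 0.1568 = 0.1232
Sector ⌊H'⌋ = 3 → (R',G',B') = (0.0, 0.25088, 0.3136)
RGB = ((R'+m)×255, (G'+m)×255, (B'+m)×255) = (31.416, 95.3904, 111.384)
Round half up → RGB(31, 95, 111)


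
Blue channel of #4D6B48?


Color: #4D6B48
R = 4D = 77
G = 6B = 107
B = 48 = 72
Blue = 72


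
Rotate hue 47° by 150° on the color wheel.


New hue = (H + rotation) mod 360
New hue = (47 + 150) mod 360
= 197 mod 360
= 197°


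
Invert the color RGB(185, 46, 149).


Invert: (255-R, 255-G, 255-B)
R: 255-185 = 70
G: 255-46 = 209
B: 255-149 = 106
= RGB(70, 209, 106)


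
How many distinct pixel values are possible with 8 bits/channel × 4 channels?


Total bits = 8 bits/channel × 4 channels = 32 bits
Distinct pixel values = 2^32
= 4,294,967,296 pixel values


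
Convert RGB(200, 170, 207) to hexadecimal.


R = 200 → C8 (hex)
G = 170 → AA (hex)
B = 207 → CF (hex)
Hex = #C8AACF


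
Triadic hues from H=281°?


Triadic: equally spaced at 120° intervals
H1 = 281°
H2 = (281 + 120) mod 360 = 41°
H3 = (281 + 240) mod 360 = 161°
Triadic = 281°, 41°, 161°


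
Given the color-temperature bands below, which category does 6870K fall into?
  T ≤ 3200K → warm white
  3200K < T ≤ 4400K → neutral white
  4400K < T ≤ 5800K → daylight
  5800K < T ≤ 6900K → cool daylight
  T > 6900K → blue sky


Temperature: 6870K
5800K < 6870K ≤ 6900K → cool daylight
Classification: cool daylight


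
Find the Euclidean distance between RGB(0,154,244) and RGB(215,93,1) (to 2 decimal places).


d = √[(R₁-R₂)² + (G₁-G₂)² + (B₁-B₂)²]
d = √[(0-215)² + (154-93)² + (244-1)²]
d = √[46225 + 3721 + 59049]
d = √108995
d ≈ 330.14


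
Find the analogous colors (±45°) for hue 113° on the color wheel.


Base hue: 113°
Left analog: (113 - 45) mod 360 = 68°
Right analog: (113 + 45) mod 360 = 158°
Analogous hues = 68° and 158°


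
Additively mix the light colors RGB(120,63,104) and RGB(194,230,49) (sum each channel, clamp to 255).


Additive: each channel = min(255, C₁+C₂)
R: 120+194 = 314 → 255
G: 63+230 = 293 → 255
B: 104+49 = 153 → 153
= RGB(255, 255, 153)


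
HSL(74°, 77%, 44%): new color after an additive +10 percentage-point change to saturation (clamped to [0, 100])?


Original S = 77%
Adjustment = +10 percentage points
New S = 77 + (10) = 87
Clamp to [0, 100] → 87
= HSL(74°, 87%, 44%)


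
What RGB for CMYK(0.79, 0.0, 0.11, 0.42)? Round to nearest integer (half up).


R = 255 × (1-C) × (1-K) = 255 × 0.21 × 0.58 = 31.059 → 31
G = 255 × (1-M) × (1-K) = 255 × 1.00 × 0.58 = 147.9 → 148
B = 255 × (1-Y) × (1-K) = 255 × 0.89 × 0.58 = 131.631 → 132
= RGB(31, 148, 132)


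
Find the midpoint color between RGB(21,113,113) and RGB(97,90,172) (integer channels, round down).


Midpoint: each channel = ⌊(C₁+C₂)/2⌋
R: ⌊(21+97)/2⌋ = 59
G: ⌊(113+90)/2⌋ = 101
B: ⌊(113+172)/2⌋ = 142
= RGB(59, 101, 142)


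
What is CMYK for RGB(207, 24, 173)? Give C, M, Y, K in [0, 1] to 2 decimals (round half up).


R'=207/255≈0.8118, G'=24/255≈0.0941, B'=173/255≈0.6784
K = 1 - max(R',G',B') = 1 - 207/255 = 48/255 = 0.18823… → 0.19
(1-R'-K)/(1-K) simplifies to (max-R)/max with max = 207:
C = (207-207)/207 = 0/207 = 0 → 0.00
M = (207-24)/207 = 183/207 = 0.88405… → 0.88
Y = (207-173)/207 = 34/207 = 0.16425… → 0.16
= CMYK(0.00, 0.88, 0.16, 0.19)


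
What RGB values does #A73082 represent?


A7 → 167 (R)
30 → 48 (G)
82 → 130 (B)
= RGB(167, 48, 130)


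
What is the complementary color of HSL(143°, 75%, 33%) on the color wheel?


Complement = opposite side of color wheel = hue + 180°
H' = (143 + 180) mod 360 = 323°
S and L unchanged.
= HSL(323°, 75%, 33%)


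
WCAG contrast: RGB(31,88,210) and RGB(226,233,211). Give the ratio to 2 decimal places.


Linearize each sRGB channel c=v/255: c/12.92 if c ≤ 0.04045 else ((c+0.055)/1.055)^2.4
L = 0.2126×R_lin + 0.7152×G_lin + 0.0722×B_lin
Color 1 (31,88,210):
  R=31: 31/255≈0.1216 > 0.04045 → ((0.1216+0.055)/1.055)^2.4 ≈ 0.01370
  G=88: 88/255≈0.3451 > 0.04045 → ((0.3451+0.055)/1.055)^2.4 ≈ 0.09759
  B=210: 210/255≈0.8235 > 0.04045 → ((0.8235+0.055)/1.055)^2.4 ≈ 0.64448
  L1 = 0.2126×0.01370 + 0.7152×0.09759 + 0.0722×0.64448 ≈ 0.11924
Color 2 (226,233,211):
  R=226: 226/255≈0.8863 > 0.04045 → ((0.8863+0.055)/1.055)^2.4 ≈ 0.76052
  G=233: 233/255≈0.9137 > 0.04045 → ((0.9137+0.055)/1.055)^2.4 ≈ 0.81485
  B=211: 211/255≈0.8275 > 0.04045 → ((0.8275+0.055)/1.055)^2.4 ≈ 0.65141
  L2 = 0.2126×0.76052 + 0.7152×0.81485 + 0.0722×0.65141 ≈ 0.79150
Lighter = 0.79150, Darker = 0.11924
Ratio = (L_lighter + 0.05) / (L_darker + 0.05)
Ratio = (0.79150 + 0.05) / (0.11924 + 0.05) = 0.84150 / 0.16924 ≈ 4.9722
Ratio ≈ 4.97:1


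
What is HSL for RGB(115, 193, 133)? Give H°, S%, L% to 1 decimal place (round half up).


Normalize: R'=115/255≈0.4510, G'=193/255≈0.7569, B'=133/255≈0.5216
Max=193/255, Min=115/255, Δ=Max-Min=78/255
L = (Max+Min)/2 = (193+115)/510 = 308/510 = 0.60392… → L = 60.4%
L > 0.5 → S = Δ/(2-Max-Min) = 78/(510-193-115) = 78/202 = 0.38613… → S = 38.6%
(the 1/255 factors cancel in S and H, so raw channel differences can be used)
Max is G' → H = 60 × ((B-R)/Δ + 2) = 60 × ((133-115)/78 + 2)
  18/78 + 2 = 0.2307… + 2 = 2.2307…
  H = 60 × 2.2307… = 133.846…° → H = 133.8°
= HSL(133.8°, 38.6%, 60.4%)


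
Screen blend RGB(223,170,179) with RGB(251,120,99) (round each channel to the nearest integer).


Screen: C = 255 - (255-A)×(255-B)/255, rounded to nearest integer
R: 255 - (255-223)×(255-251)/255 = 255 - 128/255 ≈ 255 - 0.502 = 254.498 → 254
G: 255 - (255-170)×(255-120)/255 = 255 - 11475/255 ≈ 255 - 45.000 = 210.000 → 210
B: 255 - (255-179)×(255-99)/255 = 255 - 11856/255 ≈ 255 - 46.494 = 208.506 → 209
= RGB(254, 210, 209)


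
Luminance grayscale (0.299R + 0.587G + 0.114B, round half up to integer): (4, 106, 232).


Gray = 0.299×R + 0.587×G + 0.114×B
Gray = 0.299×4 + 0.587×106 + 0.114×232
Gray = 1.196 + 62.222 + 26.448
Gray = 89.866 → round half up → 90
Gray = 90


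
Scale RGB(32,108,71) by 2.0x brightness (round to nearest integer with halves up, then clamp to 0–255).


Multiply each channel by 2.0, round half up, clamp to [0, 255]
R: 32×2.0 = 64
G: 108×2.0 = 216
B: 71×2.0 = 142
= RGB(64, 216, 142)


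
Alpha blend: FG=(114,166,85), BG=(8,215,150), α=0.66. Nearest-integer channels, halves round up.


C = α×F + (1-α)×B, with 1-α = 0.34
R: 0.66×114 + 0.34×8 = 75.24 + 2.72 = 77.96 → 78
G: 0.66×166 + 0.34×215 = 109.56 + 73.10 = 182.66 → 183
B: 0.66×85 + 0.34×150 = 56.10 + 51.00 = 107.10 → 107
= RGB(78, 183, 107)


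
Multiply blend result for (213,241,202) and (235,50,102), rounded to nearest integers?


Multiply: C = A×B/255, rounded to nearest integer
R: 213×235/255 = 50055/255 ≈ 196.294 → 196
G: 241×50/255 = 12050/255 ≈ 47.255 → 47
B: 202×102/255 = 20604/255 ≈ 80.800 → 81
= RGB(196, 47, 81)


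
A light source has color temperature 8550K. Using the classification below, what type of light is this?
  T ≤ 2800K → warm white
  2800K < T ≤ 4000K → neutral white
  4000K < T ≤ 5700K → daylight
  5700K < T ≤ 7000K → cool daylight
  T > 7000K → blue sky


Temperature: 8550K
8550K > 7000K → blue sky
Classification: blue sky


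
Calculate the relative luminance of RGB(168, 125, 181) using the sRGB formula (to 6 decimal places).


Linearize each channel (sRGB transfer function): c = v/255; c_lin = c/12.92 if c ≤ 0.04045, else ((c+0.055)/1.055)^2.4
  R: 168/255 ≈ 0.658824 > 0.04045 → ((0.658824+0.055)/1.055)^2.4 ≈ 0.391572
  G: 125/255 ≈ 0.490196 > 0.04045 → ((0.490196+0.055)/1.055)^2.4 ≈ 0.205079
  B: 181/255 ≈ 0.709804 > 0.04045 → ((0.709804+0.055)/1.055)^2.4 ≈ 0.462077
R_lin = 0.391572, G_lin = 0.205079, B_lin = 0.462077
L = 0.2126×R + 0.7152×G + 0.0722×B
L = 0.2126×0.391572 + 0.7152×0.205079 + 0.0722×0.462077
L ≈ 0.263283


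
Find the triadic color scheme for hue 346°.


Triadic: equally spaced at 120° intervals
H1 = 346°
H2 = (346 + 120) mod 360 = 106°
H3 = (346 + 240) mod 360 = 226°
Triadic = 346°, 106°, 226°


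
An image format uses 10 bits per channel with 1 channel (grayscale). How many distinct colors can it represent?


Total bits = 10 bits/channel × 1 channels = 10 bits
Distinct colors = 2^10
= 1,024 colors


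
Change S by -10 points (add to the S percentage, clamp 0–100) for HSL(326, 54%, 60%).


Original S = 54%
Adjustment = -10 percentage points
New S = 54 + (-10) = 44
Clamp to [0, 100] → 44
= HSL(326°, 44%, 60%)


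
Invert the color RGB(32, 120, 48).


Invert: (255-R, 255-G, 255-B)
R: 255-32 = 223
G: 255-120 = 135
B: 255-48 = 207
= RGB(223, 135, 207)


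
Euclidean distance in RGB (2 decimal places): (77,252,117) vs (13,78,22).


d = √[(R₁-R₂)² + (G₁-G₂)² + (B₁-B₂)²]
d = √[(77-13)² + (252-78)² + (117-22)²]
d = √[4096 + 30276 + 9025]
d = √43397
d ≈ 208.32


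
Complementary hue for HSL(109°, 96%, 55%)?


Complement = opposite side of color wheel = hue + 180°
H' = (109 + 180) mod 360 = 289°
S and L unchanged.
= HSL(289°, 96%, 55%)


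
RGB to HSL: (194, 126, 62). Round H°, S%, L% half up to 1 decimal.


Normalize: R'=194/255≈0.7608, G'=126/255≈0.4941, B'=62/255≈0.2431
Max=194/255, Min=62/255, Δ=Max-Min=132/255
L = (Max+Min)/2 = (194+62)/510 = 256/510 = 0.50196… → L = 50.2%
L > 0.5 → S = Δ/(2-Max-Min) = 132/(510-194-62) = 132/254 = 0.51968… → S = 52.0%
(the 1/255 factors cancel in S and H, so raw channel differences can be used)
Max is R' → H = 60 × (((G-B)/Δ) mod 6) = 60 × (((126-62)/132) mod 6)
  64/132 = 0.4848…
  H = 60 × 0.4848… = 29.090…° → H = 29.1°
= HSL(29.1°, 52.0%, 50.2%)


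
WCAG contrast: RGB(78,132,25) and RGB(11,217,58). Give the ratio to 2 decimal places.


Linearize each sRGB channel c=v/255: c/12.92 if c ≤ 0.04045 else ((c+0.055)/1.055)^2.4
L = 0.2126×R_lin + 0.7152×G_lin + 0.0722×B_lin
Color 1 (78,132,25):
  R=78: 78/255≈0.3059 > 0.04045 → ((0.3059+0.055)/1.055)^2.4 ≈ 0.07619
  G=132: 132/255≈0.5176 > 0.04045 → ((0.5176+0.055)/1.055)^2.4 ≈ 0.23074
  B=25: 25/255≈0.0980 > 0.04045 → ((0.0980+0.055)/1.055)^2.4 ≈ 0.00972
  L1 = 0.2126×0.07619 + 0.7152×0.23074 + 0.0722×0.00972 ≈ 0.18192
Color 2 (11,217,58):
  R=11: 11/255≈0.0431 > 0.04045 → ((0.0431+0.055)/1.055)^2.4 ≈ 0.00335
  G=217: 217/255≈0.8510 > 0.04045 → ((0.8510+0.055)/1.055)^2.4 ≈ 0.69387
  B=58: 58/255≈0.2275 > 0.04045 → ((0.2275+0.055)/1.055)^2.4 ≈ 0.04231
  L2 = 0.2126×0.00335 + 0.7152×0.69387 + 0.0722×0.04231 ≈ 0.50002
Lighter = 0.50002, Darker = 0.18192
Ratio = (L_lighter + 0.05) / (L_darker + 0.05)
Ratio = (0.50002 + 0.05) / (0.18192 + 0.05) = 0.55002 / 0.23192 ≈ 2.3716
Ratio ≈ 2.37:1


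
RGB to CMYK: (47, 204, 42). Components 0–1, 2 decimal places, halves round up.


R'=47/255≈0.1843, G'=204/255≈0.8000, B'=42/255≈0.1647
K = 1 - max(R',G',B') = 1 - 204/255 = 51/255 = 0.2 → 0.20
(1-R'-K)/(1-K) simplifies to (max-R)/max with max = 204:
C = (204-47)/204 = 157/204 = 0.76960… → 0.77
M = (204-204)/204 = 0/204 = 0 → 0.00
Y = (204-42)/204 = 162/204 = 0.79411… → 0.79
= CMYK(0.77, 0.00, 0.79, 0.20)


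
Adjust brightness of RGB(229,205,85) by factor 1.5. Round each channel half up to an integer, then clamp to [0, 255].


Multiply each channel by 1.5, round half up, clamp to [0, 255]
R: 229×1.5 = 343.5 → round → 344 → clamp → 255
G: 205×1.5 = 307.5 → round → 308 → clamp → 255
B: 85×1.5 = 127.5 → round → 128
= RGB(255, 255, 128)


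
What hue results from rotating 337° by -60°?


New hue = (H + rotation) mod 360
New hue = (337 -60) mod 360
= 277 mod 360
= 277°


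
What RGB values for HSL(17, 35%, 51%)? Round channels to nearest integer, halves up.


H=17°, S=0.35, L=0.51
C = (1-|2L-1|)×S = (1-|0.02|)×0.35 = 0.343
H' = H/60 = 17/60 ≈ 0.2833; X = C×(1-|H' mod 2 - 1|) ≈ 0.0972
m = L - C/2 = 0.51 - 0.1715 = 0.3385
Sector ⌊H'⌋ = 0 → (R',G',B') = (0.343, ≈0.0972, 0.0)
RGB = ((R'+m)×255, (G'+m)×255, (B'+m)×255) = (173.7825, 111.09925, 86.3175)
Round half up → RGB(174, 111, 86)


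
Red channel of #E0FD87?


Color: #E0FD87
R = E0 = 224
G = FD = 253
B = 87 = 135
Red = 224


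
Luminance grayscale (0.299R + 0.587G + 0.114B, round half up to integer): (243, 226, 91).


Gray = 0.299×R + 0.587×G + 0.114×B
Gray = 0.299×243 + 0.587×226 + 0.114×91
Gray = 72.657 + 132.662 + 10.374
Gray = 215.693 → round half up → 216
Gray = 216


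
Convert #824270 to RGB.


82 → 130 (R)
42 → 66 (G)
70 → 112 (B)
= RGB(130, 66, 112)


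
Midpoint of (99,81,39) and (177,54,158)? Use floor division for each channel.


Midpoint: each channel = ⌊(C₁+C₂)/2⌋
R: ⌊(99+177)/2⌋ = 138
G: ⌊(81+54)/2⌋ = 67
B: ⌊(39+158)/2⌋ = 98
= RGB(138, 67, 98)


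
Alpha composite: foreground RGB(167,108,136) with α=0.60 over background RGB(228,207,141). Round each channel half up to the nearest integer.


C = α×F + (1-α)×B, with 1-α = 0.40
R: 0.60×167 + 0.40×228 = 100.20 + 91.20 = 191.40 → 191
G: 0.60×108 + 0.40×207 = 64.80 + 82.80 = 147.60 → 148
B: 0.60×136 + 0.40×141 = 81.60 + 56.40 = 138.00 → 138
= RGB(191, 148, 138)


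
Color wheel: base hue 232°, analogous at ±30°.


Base hue: 232°
Left analog: (232 - 30) mod 360 = 202°
Right analog: (232 + 30) mod 360 = 262°
Analogous hues = 202° and 262°


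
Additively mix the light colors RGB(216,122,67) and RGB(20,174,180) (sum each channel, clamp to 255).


Additive: each channel = min(255, C₁+C₂)
R: 216+20 = 236 → 236
G: 122+174 = 296 → 255
B: 67+180 = 247 → 247
= RGB(236, 255, 247)


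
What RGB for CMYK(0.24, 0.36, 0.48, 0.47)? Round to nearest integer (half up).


R = 255 × (1-C) × (1-K) = 255 × 0.76 × 0.53 = 102.714 → 103
G = 255 × (1-M) × (1-K) = 255 × 0.64 × 0.53 = 86.496 → 86
B = 255 × (1-Y) × (1-K) = 255 × 0.52 × 0.53 = 70.278 → 70
= RGB(103, 86, 70)


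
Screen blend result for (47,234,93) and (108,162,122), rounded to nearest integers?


Screen: C = 255 - (255-A)×(255-B)/255, rounded to nearest integer
R: 255 - (255-47)×(255-108)/255 = 255 - 30576/255 ≈ 255 - 119.906 = 135.094 → 135
G: 255 - (255-234)×(255-162)/255 = 255 - 1953/255 ≈ 255 - 7.659 = 247.341 → 247
B: 255 - (255-93)×(255-122)/255 = 255 - 21546/255 ≈ 255 - 84.494 = 170.506 → 171
= RGB(135, 247, 171)


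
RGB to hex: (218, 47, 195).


R = 218 → DA (hex)
G = 47 → 2F (hex)
B = 195 → C3 (hex)
Hex = #DA2FC3


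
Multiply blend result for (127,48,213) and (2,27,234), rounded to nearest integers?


Multiply: C = A×B/255, rounded to nearest integer
R: 127×2/255 = 254/255 ≈ 0.996 → 1
G: 48×27/255 = 1296/255 ≈ 5.082 → 5
B: 213×234/255 = 49842/255 ≈ 195.459 → 195
= RGB(1, 5, 195)


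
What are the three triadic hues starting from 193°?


Triadic: equally spaced at 120° intervals
H1 = 193°
H2 = (193 + 120) mod 360 = 313°
H3 = (193 + 240) mod 360 = 73°
Triadic = 193°, 313°, 73°


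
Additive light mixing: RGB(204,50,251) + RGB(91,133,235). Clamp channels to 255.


Additive: each channel = min(255, C₁+C₂)
R: 204+91 = 295 → 255
G: 50+133 = 183 → 183
B: 251+235 = 486 → 255
= RGB(255, 183, 255)


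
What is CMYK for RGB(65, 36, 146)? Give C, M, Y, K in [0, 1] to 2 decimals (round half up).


R'=65/255≈0.2549, G'=36/255≈0.1412, B'=146/255≈0.5725
K = 1 - max(R',G',B') = 1 - 146/255 = 109/255 = 0.42745… → 0.43
(1-R'-K)/(1-K) simplifies to (max-R)/max with max = 146:
C = (146-65)/146 = 81/146 = 0.55479… → 0.55
M = (146-36)/146 = 110/146 = 0.75342… → 0.75
Y = (146-146)/146 = 0/146 = 0 → 0.00
= CMYK(0.55, 0.75, 0.00, 0.43)


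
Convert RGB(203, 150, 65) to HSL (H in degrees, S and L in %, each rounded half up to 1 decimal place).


Normalize: R'=203/255≈0.7961, G'=150/255≈0.5882, B'=65/255≈0.2549
Max=203/255, Min=65/255, Δ=Max-Min=138/255
L = (Max+Min)/2 = (203+65)/510 = 268/510 = 0.52549… → L = 52.5%
L > 0.5 → S = Δ/(2-Max-Min) = 138/(510-203-65) = 138/242 = 0.57024… → S = 57.0%
(the 1/255 factors cancel in S and H, so raw channel differences can be used)
Max is R' → H = 60 × (((G-B)/Δ) mod 6) = 60 × (((150-65)/138) mod 6)
  85/138 = 0.6159…
  H = 60 × 0.6159… = 36.956…° → H = 37.0°
= HSL(37.0°, 57.0%, 52.5%)


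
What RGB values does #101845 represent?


10 → 16 (R)
18 → 24 (G)
45 → 69 (B)
= RGB(16, 24, 69)


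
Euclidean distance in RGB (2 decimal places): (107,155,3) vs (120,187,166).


d = √[(R₁-R₂)² + (G₁-G₂)² + (B₁-B₂)²]
d = √[(107-120)² + (155-187)² + (3-166)²]
d = √[169 + 1024 + 26569]
d = √27762
d ≈ 166.62


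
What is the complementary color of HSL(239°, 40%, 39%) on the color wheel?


Complement = opposite side of color wheel = hue + 180°
H' = (239 + 180) mod 360 = 59°
S and L unchanged.
= HSL(59°, 40%, 39%)


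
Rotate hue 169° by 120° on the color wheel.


New hue = (H + rotation) mod 360
New hue = (169 + 120) mod 360
= 289 mod 360
= 289°


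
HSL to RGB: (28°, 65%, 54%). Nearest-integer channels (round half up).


H=28°, S=0.65, L=0.54
C = (1-|2L-1|)×S = (1-|0.08|)×0.65 = 0.598
H' = H/60 = 28/60 ≈ 0.4667; X = C×(1-|H' mod 2 - 1|) ≈ 0.2791
m = L - C/2 = 0.54 - 0.299 = 0.241
Sector ⌊H'⌋ = 0 → (R',G',B') = (0.598, ≈0.2791, 0.0)
RGB = ((R'+m)×255, (G'+m)×255, (B'+m)×255) = (213.945, 132.617, 61.455)
Round half up → RGB(214, 133, 61)


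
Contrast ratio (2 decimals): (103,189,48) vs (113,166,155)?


Linearize each sRGB channel c=v/255: c/12.92 if c ≤ 0.04045 else ((c+0.055)/1.055)^2.4
L = 0.2126×R_lin + 0.7152×G_lin + 0.0722×B_lin
Color 1 (103,189,48):
  R=103: 103/255≈0.4039 > 0.04045 → ((0.4039+0.055)/1.055)^2.4 ≈ 0.13563
  G=189: 189/255≈0.7412 > 0.04045 → ((0.7412+0.055)/1.055)^2.4 ≈ 0.50888
  B=48: 48/255≈0.1882 > 0.04045 → ((0.1882+0.055)/1.055)^2.4 ≈ 0.02956
  L1 = 0.2126×0.13563 + 0.7152×0.50888 + 0.0722×0.02956 ≈ 0.39492
Color 2 (113,166,155):
  R=113: 113/255≈0.4431 > 0.04045 → ((0.4431+0.055)/1.055)^2.4 ≈ 0.16513
  G=166: 166/255≈0.6510 > 0.04045 → ((0.6510+0.055)/1.055)^2.4 ≈ 0.38133
  B=155: 155/255≈0.6078 > 0.04045 → ((0.6078+0.055)/1.055)^2.4 ≈ 0.32778
  L2 = 0.2126×0.16513 + 0.7152×0.38133 + 0.0722×0.32778 ≈ 0.33150
Lighter = 0.39492, Darker = 0.33150
Ratio = (L_lighter + 0.05) / (L_darker + 0.05)
Ratio = (0.39492 + 0.05) / (0.33150 + 0.05) = 0.44492 / 0.38150 ≈ 1.1663
Ratio ≈ 1.17:1


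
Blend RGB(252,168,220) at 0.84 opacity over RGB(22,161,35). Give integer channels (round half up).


C = α×F + (1-α)×B, with 1-α = 0.16
R: 0.84×252 + 0.16×22 = 211.68 + 3.52 = 215.20 → 215
G: 0.84×168 + 0.16×161 = 141.12 + 25.76 = 166.88 → 167
B: 0.84×220 + 0.16×35 = 184.80 + 5.60 = 190.40 → 190
= RGB(215, 167, 190)


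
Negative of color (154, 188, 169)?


Invert: (255-R, 255-G, 255-B)
R: 255-154 = 101
G: 255-188 = 67
B: 255-169 = 86
= RGB(101, 67, 86)


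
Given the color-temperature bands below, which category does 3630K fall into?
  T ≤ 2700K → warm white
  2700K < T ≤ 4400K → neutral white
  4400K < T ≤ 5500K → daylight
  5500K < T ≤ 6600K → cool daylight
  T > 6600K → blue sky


Temperature: 3630K
2700K < 3630K ≤ 4400K → neutral white
Classification: neutral white


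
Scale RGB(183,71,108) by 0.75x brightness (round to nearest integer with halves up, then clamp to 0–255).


Multiply each channel by 0.75, round half up, clamp to [0, 255]
R: 183×0.75 = 137.25 → round → 137
G: 71×0.75 = 53.25 → round → 53
B: 108×0.75 = 81
= RGB(137, 53, 81)


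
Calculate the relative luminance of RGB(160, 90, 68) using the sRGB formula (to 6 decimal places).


Linearize each channel (sRGB transfer function): c = v/255; c_lin = c/12.92 if c ≤ 0.04045, else ((c+0.055)/1.055)^2.4
  R: 160/255 ≈ 0.627451 > 0.04045 → ((0.627451+0.055)/1.055)^2.4 ≈ 0.351533
  G: 90/255 ≈ 0.352941 > 0.04045 → ((0.352941+0.055)/1.055)^2.4 ≈ 0.102242
  B: 68/255 ≈ 0.266667 > 0.04045 → ((0.266667+0.055)/1.055)^2.4 ≈ 0.057805
R_lin = 0.351533, G_lin = 0.102242, B_lin = 0.057805
L = 0.2126×R + 0.7152×G + 0.0722×B
L = 0.2126×0.351533 + 0.7152×0.102242 + 0.0722×0.057805
L ≈ 0.152033


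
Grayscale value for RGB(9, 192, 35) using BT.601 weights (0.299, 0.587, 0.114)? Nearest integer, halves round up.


Gray = 0.299×R + 0.587×G + 0.114×B
Gray = 0.299×9 + 0.587×192 + 0.114×35
Gray = 2.691 + 112.704 + 3.990
Gray = 119.385 → round half up → 119
Gray = 119


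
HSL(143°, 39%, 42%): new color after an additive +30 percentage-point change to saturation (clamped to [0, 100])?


Original S = 39%
Adjustment = +30 percentage points
New S = 39 + (30) = 69
Clamp to [0, 100] → 69
= HSL(143°, 69%, 42%)


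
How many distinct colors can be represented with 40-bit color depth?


Colors = 2^bits = 2^40
= 1,099,511,627,776 colors


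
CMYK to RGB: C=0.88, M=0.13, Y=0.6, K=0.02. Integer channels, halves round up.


R = 255 × (1-C) × (1-K) = 255 × 0.12 × 0.98 = 29.988 → 30
G = 255 × (1-M) × (1-K) = 255 × 0.87 × 0.98 = 217.413 → 217
B = 255 × (1-Y) × (1-K) = 255 × 0.40 × 0.98 = 99.96 → 100
= RGB(30, 217, 100)


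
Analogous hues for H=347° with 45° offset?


Base hue: 347°
Left analog: (347 - 45) mod 360 = 302°
Right analog: (347 + 45) mod 360 = 32°
Analogous hues = 302° and 32°


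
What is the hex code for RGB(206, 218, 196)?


R = 206 → CE (hex)
G = 218 → DA (hex)
B = 196 → C4 (hex)
Hex = #CEDAC4


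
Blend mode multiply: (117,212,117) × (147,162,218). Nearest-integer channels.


Multiply: C = A×B/255, rounded to nearest integer
R: 117×147/255 = 17199/255 ≈ 67.447 → 67
G: 212×162/255 = 34344/255 ≈ 134.682 → 135
B: 117×218/255 = 25506/255 ≈ 100.024 → 100
= RGB(67, 135, 100)


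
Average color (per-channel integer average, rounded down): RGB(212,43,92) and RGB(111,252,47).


Midpoint: each channel = ⌊(C₁+C₂)/2⌋
R: ⌊(212+111)/2⌋ = 161
G: ⌊(43+252)/2⌋ = 147
B: ⌊(92+47)/2⌋ = 69
= RGB(161, 147, 69)


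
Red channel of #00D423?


Color: #00D423
R = 00 = 0
G = D4 = 212
B = 23 = 35
Red = 0


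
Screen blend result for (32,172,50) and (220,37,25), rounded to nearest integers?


Screen: C = 255 - (255-A)×(255-B)/255, rounded to nearest integer
R: 255 - (255-32)×(255-220)/255 = 255 - 7805/255 ≈ 255 - 30.608 = 224.392 → 224
G: 255 - (255-172)×(255-37)/255 = 255 - 18094/255 ≈ 255 - 70.957 = 184.043 → 184
B: 255 - (255-50)×(255-25)/255 = 255 - 47150/255 ≈ 255 - 184.902 = 70.098 → 70
= RGB(224, 184, 70)


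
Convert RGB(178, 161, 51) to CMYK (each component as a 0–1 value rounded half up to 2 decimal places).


R'=178/255≈0.6980, G'=161/255≈0.6314, B'=51/255≈0.2000
K = 1 - max(R',G',B') = 1 - 178/255 = 77/255 = 0.30196… → 0.30
(1-R'-K)/(1-K) simplifies to (max-R)/max with max = 178:
C = (178-178)/178 = 0/178 = 0 → 0.00
M = (178-161)/178 = 17/178 = 0.09550… → 0.10
Y = (178-51)/178 = 127/178 = 0.71348… → 0.71
= CMYK(0.00, 0.10, 0.71, 0.30)


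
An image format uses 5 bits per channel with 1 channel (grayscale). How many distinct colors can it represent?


Total bits = 5 bits/channel × 1 channels = 5 bits
Distinct colors = 2^5
= 32 colors


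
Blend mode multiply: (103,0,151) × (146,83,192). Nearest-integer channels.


Multiply: C = A×B/255, rounded to nearest integer
R: 103×146/255 = 15038/255 ≈ 58.973 → 59
G: 0×83/255 = 0/255 ≈ 0.000 → 0
B: 151×192/255 = 28992/255 ≈ 113.694 → 114
= RGB(59, 0, 114)


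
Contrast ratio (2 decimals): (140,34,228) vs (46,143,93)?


Linearize each sRGB channel c=v/255: c/12.92 if c ≤ 0.04045 else ((c+0.055)/1.055)^2.4
L = 0.2126×R_lin + 0.7152×G_lin + 0.0722×B_lin
Color 1 (140,34,228):
  R=140: 140/255≈0.5490 > 0.04045 → ((0.5490+0.055)/1.055)^2.4 ≈ 0.26225
  G=34: 34/255≈0.1333 > 0.04045 → ((0.1333+0.055)/1.055)^2.4 ≈ 0.01600
  B=228: 228/255≈0.8941 > 0.04045 → ((0.8941+0.055)/1.055)^2.4 ≈ 0.77582
  L1 = 0.2126×0.26225 + 0.7152×0.01600 + 0.0722×0.77582 ≈ 0.12321
Color 2 (46,143,93):
  R=46: 46/255≈0.1804 > 0.04045 → ((0.1804+0.055)/1.055)^2.4 ≈ 0.02732
  G=143: 143/255≈0.5608 > 0.04045 → ((0.5608+0.055)/1.055)^2.4 ≈ 0.27468
  B=93: 93/255≈0.3647 > 0.04045 → ((0.3647+0.055)/1.055)^2.4 ≈ 0.10946
  L2 = 0.2126×0.02732 + 0.7152×0.27468 + 0.0722×0.10946 ≈ 0.21016
Lighter = 0.21016, Darker = 0.12321
Ratio = (L_lighter + 0.05) / (L_darker + 0.05)
Ratio = (0.21016 + 0.05) / (0.12321 + 0.05) = 0.26016 / 0.17321 ≈ 1.5020
Ratio ≈ 1.50:1


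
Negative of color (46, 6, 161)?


Invert: (255-R, 255-G, 255-B)
R: 255-46 = 209
G: 255-6 = 249
B: 255-161 = 94
= RGB(209, 249, 94)


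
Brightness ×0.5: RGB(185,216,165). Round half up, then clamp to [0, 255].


Multiply each channel by 0.5, round half up, clamp to [0, 255]
R: 185×0.5 = 92.5 → round → 93
G: 216×0.5 = 108
B: 165×0.5 = 82.5 → round → 83
= RGB(93, 108, 83)


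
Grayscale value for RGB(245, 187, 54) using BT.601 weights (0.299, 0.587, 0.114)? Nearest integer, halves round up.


Gray = 0.299×R + 0.587×G + 0.114×B
Gray = 0.299×245 + 0.587×187 + 0.114×54
Gray = 73.255 + 109.769 + 6.156
Gray = 189.180 → round half up → 189
Gray = 189


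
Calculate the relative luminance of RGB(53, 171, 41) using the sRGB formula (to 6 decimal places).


Linearize each channel (sRGB transfer function): c = v/255; c_lin = c/12.92 if c ≤ 0.04045, else ((c+0.055)/1.055)^2.4
  R: 53/255 ≈ 0.207843 > 0.04045 → ((0.207843+0.055)/1.055)^2.4 ≈ 0.035601
  G: 171/255 ≈ 0.670588 > 0.04045 → ((0.670588+0.055)/1.055)^2.4 ≈ 0.407240
  B: 41/255 ≈ 0.160784 > 0.04045 → ((0.160784+0.055)/1.055)^2.4 ≈ 0.022174
R_lin = 0.035601, G_lin = 0.407240, B_lin = 0.022174
L = 0.2126×R + 0.7152×G + 0.0722×B
L = 0.2126×0.035601 + 0.7152×0.407240 + 0.0722×0.022174
L ≈ 0.300428


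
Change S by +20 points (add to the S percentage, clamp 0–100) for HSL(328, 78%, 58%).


Original S = 78%
Adjustment = +20 percentage points
New S = 78 + (20) = 98
Clamp to [0, 100] → 98
= HSL(328°, 98%, 58%)


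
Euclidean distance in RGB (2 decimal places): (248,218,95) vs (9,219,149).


d = √[(R₁-R₂)² + (G₁-G₂)² + (B₁-B₂)²]
d = √[(248-9)² + (218-219)² + (95-149)²]
d = √[57121 + 1 + 2916]
d = √60038
d ≈ 245.03


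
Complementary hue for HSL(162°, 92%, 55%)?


Complement = opposite side of color wheel = hue + 180°
H' = (162 + 180) mod 360 = 342°
S and L unchanged.
= HSL(342°, 92%, 55%)


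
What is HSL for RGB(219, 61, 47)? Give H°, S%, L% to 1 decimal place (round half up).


Normalize: R'=219/255≈0.8588, G'=61/255≈0.2392, B'=47/255≈0.1843
Max=219/255, Min=47/255, Δ=Max-Min=172/255
L = (Max+Min)/2 = (219+47)/510 = 266/510 = 0.52156… → L = 52.2%
L > 0.5 → S = Δ/(2-Max-Min) = 172/(510-219-47) = 172/244 = 0.70491… → S = 70.5%
(the 1/255 factors cancel in S and H, so raw channel differences can be used)
Max is R' → H = 60 × (((G-B)/Δ) mod 6) = 60 × (((61-47)/172) mod 6)
  14/172 = 0.0813…
  H = 60 × 0.0813… = 4.883…° → H = 4.9°
= HSL(4.9°, 70.5%, 52.2%)


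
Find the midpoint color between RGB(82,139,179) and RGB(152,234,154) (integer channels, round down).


Midpoint: each channel = ⌊(C₁+C₂)/2⌋
R: ⌊(82+152)/2⌋ = 117
G: ⌊(139+234)/2⌋ = 186
B: ⌊(179+154)/2⌋ = 166
= RGB(117, 186, 166)


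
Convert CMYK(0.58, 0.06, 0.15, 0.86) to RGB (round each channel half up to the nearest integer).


R = 255 × (1-C) × (1-K) = 255 × 0.42 × 0.14 = 14.994 → 15
G = 255 × (1-M) × (1-K) = 255 × 0.94 × 0.14 = 33.558 → 34
B = 255 × (1-Y) × (1-K) = 255 × 0.85 × 0.14 = 30.345 → 30
= RGB(15, 34, 30)
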